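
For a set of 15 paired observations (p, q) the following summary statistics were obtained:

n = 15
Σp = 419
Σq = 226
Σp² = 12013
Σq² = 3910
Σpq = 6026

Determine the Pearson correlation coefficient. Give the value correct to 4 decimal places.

-0.7265

r = (nΣpq − ΣpΣq) / √[(nΣp² − (Σp)²)(nΣq² − (Σq)²)]
Numerator: 15×6026 − 419×226 = -4304
Denominator: √[(180195 − 175561)(58650 − 51076)] = √[4634 × 7574] = 5924.3494
r = -4304 / 5924.3494 ≈ -0.7265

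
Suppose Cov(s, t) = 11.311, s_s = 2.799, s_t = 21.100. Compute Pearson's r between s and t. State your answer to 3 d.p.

r = Cov(s,t) / (s_s · s_t) = 11.311 / (2.799 × 21.100)
  = 11.311 / 59.0589 ≈ 0.192

0.192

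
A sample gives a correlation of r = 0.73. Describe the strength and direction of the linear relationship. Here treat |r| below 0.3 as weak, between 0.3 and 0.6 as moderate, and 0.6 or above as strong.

strong positive

r = 0.73 > 0 so the relationship is positive.
|r| = 0.73, which falls in the strong range.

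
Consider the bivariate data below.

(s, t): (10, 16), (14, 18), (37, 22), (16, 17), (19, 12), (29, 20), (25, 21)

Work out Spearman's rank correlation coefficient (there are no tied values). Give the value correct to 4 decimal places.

Rank s: 1, 2, 7, 3, 4, 6, 5
Rank t: 2, 4, 7, 3, 1, 5, 6
d = rank(s) − rank(t): -1, -2, 0, 0, 3, 1, -1; Σd² = 16
ρ = 1 − 6Σd² / [n(n²−1)] = 1 − 6×16 / (7×48) = 1 − 96/336 ≈ 0.7143

0.7143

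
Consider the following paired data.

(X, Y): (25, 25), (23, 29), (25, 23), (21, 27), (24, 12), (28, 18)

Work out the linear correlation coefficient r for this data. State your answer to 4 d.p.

n = 6, ΣX = 146, ΣY = 134, ΣX² = 3580, ΣY² = 3192, ΣXY = 3226
nΣXY − ΣXΣY = 19356 − 19564 = -208
nΣX² − (ΣX)² = 21480 − 21316 = 164; nΣY² − (ΣY)² = 19152 − 17956 = 1196
r = -208 / √(164 × 1196) = -208 / 442.8815 ≈ -0.4697

-0.4697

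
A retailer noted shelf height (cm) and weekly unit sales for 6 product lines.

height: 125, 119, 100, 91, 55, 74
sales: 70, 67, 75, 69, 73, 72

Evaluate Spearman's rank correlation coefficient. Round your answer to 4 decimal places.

-0.4286

Rank height: 6, 5, 4, 3, 1, 2
Rank sales: 3, 1, 6, 2, 5, 4
d = rank(height) − rank(sales): 3, 4, -2, 1, -4, -2; Σd² = 50
ρ = 1 − 6Σd² / [n(n²−1)] = 1 − 6×50 / (6×35) = 1 − 300/210 ≈ -0.4286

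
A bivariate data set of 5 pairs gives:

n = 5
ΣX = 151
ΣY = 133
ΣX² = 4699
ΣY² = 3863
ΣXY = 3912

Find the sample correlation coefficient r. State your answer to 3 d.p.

-0.492

r = (nΣXY − ΣXΣY) / √[(nΣX² − (ΣX)²)(nΣY² − (ΣY)²)]
Numerator: 5×3912 − 151×133 = -523
Denominator: √[(23495 − 22801)(19315 − 17689)] = √[694 × 1626] = 1062.2824
r = -523 / 1062.2824 ≈ -0.492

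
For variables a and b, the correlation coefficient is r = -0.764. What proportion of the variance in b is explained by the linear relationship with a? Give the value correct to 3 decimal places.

0.584

r² = (-0.764)² = 0.584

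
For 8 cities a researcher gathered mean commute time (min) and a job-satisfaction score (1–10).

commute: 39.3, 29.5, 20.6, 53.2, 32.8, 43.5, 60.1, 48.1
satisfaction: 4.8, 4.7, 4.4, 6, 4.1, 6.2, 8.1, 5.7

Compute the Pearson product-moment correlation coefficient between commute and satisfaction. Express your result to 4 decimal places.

n = 8, Σx = 327.1, Σy = 44, Σx² = 14563.05, Σy² = 253.84, Σxy = 1902.29
nΣxy − ΣxΣy = 15218.32 − 14392.4 = 825.92
nΣx² − (Σx)² = 116504.4 − 106994.41 = 9509.99; nΣy² − (Σy)² = 2030.72 − 1936 = 94.72
r = 825.92 / √(9509.99 × 94.72) = 825.92 / 949.0976 ≈ 0.8702

0.8702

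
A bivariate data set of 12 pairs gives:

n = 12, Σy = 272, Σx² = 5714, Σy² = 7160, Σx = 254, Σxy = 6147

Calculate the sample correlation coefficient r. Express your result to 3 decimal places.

0.672

r = (nΣxy − ΣxΣy) / √[(nΣx² − (Σx)²)(nΣy² − (Σy)²)]
Numerator: 12×6147 − 254×272 = 4676
Denominator: √[(68568 − 64516)(85920 − 73984)] = √[4052 × 11936] = 6954.4714
r = 4676 / 6954.4714 ≈ 0.672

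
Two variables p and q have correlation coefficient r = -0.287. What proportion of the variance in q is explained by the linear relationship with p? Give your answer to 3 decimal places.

r² = (-0.287)² = 0.082

0.082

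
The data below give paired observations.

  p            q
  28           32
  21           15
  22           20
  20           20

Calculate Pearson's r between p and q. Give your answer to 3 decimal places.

n = 4, Σp = 91, Σq = 87, Σp² = 2109, Σq² = 2049, Σpq = 2051
nΣpq − ΣpΣq = 8204 − 7917 = 287
nΣp² − (Σp)² = 8436 − 8281 = 155; nΣq² − (Σq)² = 8196 − 7569 = 627
r = 287 / √(155 × 627) = 287 / 311.7451 ≈ 0.921

0.921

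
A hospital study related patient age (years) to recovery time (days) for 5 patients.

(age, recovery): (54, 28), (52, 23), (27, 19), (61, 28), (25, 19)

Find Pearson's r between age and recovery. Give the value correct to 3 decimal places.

0.934

n = 5, Σx = 219, Σy = 117, Σx² = 10695, Σy² = 2819, Σxy = 5404
nΣxy − ΣxΣy = 27020 − 25623 = 1397
nΣx² − (Σx)² = 53475 − 47961 = 5514; nΣy² − (Σy)² = 14095 − 13689 = 406
r = 1397 / √(5514 × 406) = 1397 / 1496.2232 ≈ 0.934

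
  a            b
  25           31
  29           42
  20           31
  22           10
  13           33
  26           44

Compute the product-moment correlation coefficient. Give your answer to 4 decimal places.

n = 6, Σa = 135, Σb = 191, Σa² = 3195, Σb² = 6811, Σab = 4406
nΣab − ΣaΣb = 26436 − 25785 = 651
nΣa² − (Σa)² = 19170 − 18225 = 945; nΣb² − (Σb)² = 40866 − 36481 = 4385
r = 651 / √(945 × 4385) = 651 / 2035.6387 ≈ 0.3198

0.3198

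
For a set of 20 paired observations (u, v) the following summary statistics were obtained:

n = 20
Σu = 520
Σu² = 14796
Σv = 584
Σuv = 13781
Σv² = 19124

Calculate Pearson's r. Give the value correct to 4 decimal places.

r = (nΣuv − ΣuΣv) / √[(nΣu² − (Σu)²)(nΣv² − (Σv)²)]
Numerator: 20×13781 − 520×584 = -28060
Denominator: √[(295920 − 270400)(382480 − 341056)] = √[25520 × 41424] = 32513.6968
r = -28060 / 32513.6968 ≈ -0.8630

-0.8630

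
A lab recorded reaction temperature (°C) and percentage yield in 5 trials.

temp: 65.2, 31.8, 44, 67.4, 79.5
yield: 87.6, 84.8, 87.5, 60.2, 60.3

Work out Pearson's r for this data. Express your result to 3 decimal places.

-0.711

n = 5, Σx = 287.9, Σy = 380.4, Σx² = 18061.29, Σy² = 29781.18, Σxy = 21109.49
nΣxy − ΣxΣy = 105547.45 − 109517.16 = -3969.71
nΣx² − (Σx)² = 90306.45 − 82886.41 = 7420.04; nΣy² − (Σy)² = 148905.9 − 144704.16 = 4201.74
r = -3969.71 / √(7420.04 × 4201.74) = -3969.71 / 5583.6439 ≈ -0.711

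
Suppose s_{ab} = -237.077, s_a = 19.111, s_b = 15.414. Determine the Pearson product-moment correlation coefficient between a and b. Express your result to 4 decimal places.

r = Cov(a,b) / (s_a · s_b) = -237.077 / (19.111 × 15.414)
  = -237.077 / 294.5770 ≈ -0.8048

-0.8048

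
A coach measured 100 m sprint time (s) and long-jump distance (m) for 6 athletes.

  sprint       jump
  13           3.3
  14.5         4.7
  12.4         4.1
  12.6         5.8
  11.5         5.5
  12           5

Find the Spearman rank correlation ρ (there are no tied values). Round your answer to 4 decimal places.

-0.4286

Rank sprint: 5, 6, 3, 4, 1, 2
Rank jump: 1, 3, 2, 6, 5, 4
d = rank(sprint) − rank(jump): 4, 3, 1, -2, -4, -2; Σd² = 50
ρ = 1 − 6Σd² / [n(n²−1)] = 1 − 6×50 / (6×35) = 1 − 300/210 ≈ -0.4286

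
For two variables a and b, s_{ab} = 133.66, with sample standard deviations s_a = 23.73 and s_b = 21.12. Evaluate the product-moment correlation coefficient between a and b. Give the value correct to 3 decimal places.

0.267

r = Cov(a,b) / (s_a · s_b) = 133.66 / (23.73 × 21.12)
  = 133.66 / 501.1776 ≈ 0.267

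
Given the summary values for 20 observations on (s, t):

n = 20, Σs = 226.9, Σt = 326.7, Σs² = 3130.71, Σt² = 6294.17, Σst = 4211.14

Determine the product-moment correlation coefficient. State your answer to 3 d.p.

r = (nΣst − ΣsΣt) / √[(nΣs² − (Σs)²)(nΣt² − (Σt)²)]
Numerator: 20×4211.14 − 226.9×326.7 = 10094.57
Denominator: √[(62614.2 − 51483.61)(125883.4 − 106732.89)] = √[11130.59 × 19150.51] = 14599.8793
r = 10094.57 / 14599.8793 ≈ 0.691

0.691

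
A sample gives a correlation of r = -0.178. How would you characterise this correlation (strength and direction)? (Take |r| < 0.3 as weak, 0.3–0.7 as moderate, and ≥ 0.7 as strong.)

weak negative

r = -0.178 < 0 so the relationship is negative.
|r| = 0.178, which falls in the weak range.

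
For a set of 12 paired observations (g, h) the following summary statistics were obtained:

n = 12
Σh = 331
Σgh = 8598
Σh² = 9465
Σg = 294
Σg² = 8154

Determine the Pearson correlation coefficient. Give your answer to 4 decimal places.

r = (nΣgh − ΣgΣh) / √[(nΣg² − (Σg)²)(nΣh² − (Σh)²)]
Numerator: 12×8598 − 294×331 = 5862
Denominator: √[(97848 − 86436)(113580 − 109561)] = √[11412 × 4019] = 6772.3576
r = 5862 / 6772.3576 ≈ 0.8656

0.8656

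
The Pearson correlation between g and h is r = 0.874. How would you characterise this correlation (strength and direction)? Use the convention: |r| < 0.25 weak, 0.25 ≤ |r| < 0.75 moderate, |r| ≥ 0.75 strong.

strong positive

r = 0.874 > 0 so the relationship is positive.
|r| = 0.874, which falls in the strong range.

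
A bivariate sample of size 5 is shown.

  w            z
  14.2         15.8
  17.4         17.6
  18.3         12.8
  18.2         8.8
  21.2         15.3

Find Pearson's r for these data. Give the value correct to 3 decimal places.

-0.182

n = 5, Σw = 89.3, Σz = 70.3, Σw² = 1619.97, Σz² = 1034.77, Σwz = 1249.36
nΣwz − ΣwΣz = 6246.8 − 6277.79 = -30.99
nΣw² − (Σw)² = 8099.85 − 7974.49 = 125.36; nΣz² − (Σz)² = 5173.85 − 4942.09 = 231.76
r = -30.99 / √(125.36 × 231.76) = -30.99 / 170.4507 ≈ -0.182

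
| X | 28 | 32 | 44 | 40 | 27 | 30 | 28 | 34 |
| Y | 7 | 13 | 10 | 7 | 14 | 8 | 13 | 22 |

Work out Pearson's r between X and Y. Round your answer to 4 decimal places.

-0.1305

n = 8, ΣX = 263, ΣY = 94, ΣX² = 8913, ΣY² = 1280, ΣXY = 3062
nΣXY − ΣXΣY = 24496 − 24722 = -226
nΣX² − (ΣX)² = 71304 − 69169 = 2135; nΣY² − (ΣY)² = 10240 − 8836 = 1404
r = -226 / √(2135 × 1404) = -226 / 1731.3405 ≈ -0.1305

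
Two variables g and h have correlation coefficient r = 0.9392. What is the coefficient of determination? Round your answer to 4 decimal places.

0.8821

r² = (0.9392)² = 0.8821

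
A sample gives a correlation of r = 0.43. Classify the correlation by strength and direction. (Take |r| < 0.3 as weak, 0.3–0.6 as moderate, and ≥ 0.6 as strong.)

r = 0.43 > 0 so the relationship is positive.
|r| = 0.43, which falls in the moderate range.

moderate positive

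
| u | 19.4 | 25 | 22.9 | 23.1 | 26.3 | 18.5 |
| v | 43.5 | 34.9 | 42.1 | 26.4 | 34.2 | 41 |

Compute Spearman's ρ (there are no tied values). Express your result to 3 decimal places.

Rank u: 2, 5, 3, 4, 6, 1
Rank v: 6, 3, 5, 1, 2, 4
d = rank(u) − rank(v): -4, 2, -2, 3, 4, -3; Σd² = 58
ρ = 1 − 6Σd² / [n(n²−1)] = 1 − 6×58 / (6×35) = 1 − 348/210 ≈ -0.657

-0.657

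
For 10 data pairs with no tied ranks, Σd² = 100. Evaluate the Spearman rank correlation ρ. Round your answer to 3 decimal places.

ρ = 1 − 6Σd² / [n(n²−1)] = 1 − 6×100 / (10×99)
  = 1 − 600/990 = 1 − 0.6061 ≈ 0.394

0.394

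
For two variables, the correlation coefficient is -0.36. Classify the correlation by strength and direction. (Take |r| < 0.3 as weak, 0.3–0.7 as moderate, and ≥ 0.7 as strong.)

r = -0.36 < 0 so the relationship is negative.
|r| = 0.36, which falls in the moderate range.

moderate negative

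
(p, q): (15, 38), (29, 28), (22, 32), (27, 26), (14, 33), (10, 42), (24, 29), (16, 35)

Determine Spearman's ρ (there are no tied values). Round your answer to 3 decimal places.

Rank p: 3, 8, 5, 7, 2, 1, 6, 4
Rank q: 7, 2, 4, 1, 5, 8, 3, 6
d = rank(p) − rank(q): -4, 6, 1, 6, -3, -7, 3, -2; Σd² = 160
ρ = 1 − 6Σd² / [n(n²−1)] = 1 − 6×160 / (8×63) = 1 − 960/504 ≈ -0.905

-0.905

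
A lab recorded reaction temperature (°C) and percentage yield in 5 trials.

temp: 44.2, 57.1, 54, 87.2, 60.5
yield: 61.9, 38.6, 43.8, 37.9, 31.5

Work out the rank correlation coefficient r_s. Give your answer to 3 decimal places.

Rank temp: 1, 3, 2, 5, 4
Rank yield: 5, 3, 4, 2, 1
d = rank(temp) − rank(yield): -4, 0, -2, 3, 3; Σd² = 38
ρ = 1 − 6Σd² / [n(n²−1)] = 1 − 6×38 / (5×24) = 1 − 228/120 ≈ -0.900

-0.900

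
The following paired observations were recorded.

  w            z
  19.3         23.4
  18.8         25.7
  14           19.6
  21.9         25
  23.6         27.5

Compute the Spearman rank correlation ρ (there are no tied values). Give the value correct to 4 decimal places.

Rank w: 3, 2, 1, 4, 5
Rank z: 2, 4, 1, 3, 5
d = rank(w) − rank(z): 1, -2, 0, 1, 0; Σd² = 6
ρ = 1 − 6Σd² / [n(n²−1)] = 1 − 6×6 / (5×24) = 1 − 36/120 ≈ 0.7000

0.7000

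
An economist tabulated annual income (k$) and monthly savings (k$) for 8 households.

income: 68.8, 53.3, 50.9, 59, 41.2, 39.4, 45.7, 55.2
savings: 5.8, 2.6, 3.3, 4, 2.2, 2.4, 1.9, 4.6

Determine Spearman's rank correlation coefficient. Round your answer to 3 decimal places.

0.857

Rank income: 8, 5, 4, 7, 2, 1, 3, 6
Rank savings: 8, 4, 5, 6, 2, 3, 1, 7
d = rank(income) − rank(savings): 0, 1, -1, 1, 0, -2, 2, -1; Σd² = 12
ρ = 1 − 6Σd² / [n(n²−1)] = 1 − 6×12 / (8×63) = 1 − 72/504 ≈ 0.857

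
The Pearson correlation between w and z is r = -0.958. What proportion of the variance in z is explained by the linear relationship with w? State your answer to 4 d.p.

0.9178

r² = (-0.958)² = 0.9178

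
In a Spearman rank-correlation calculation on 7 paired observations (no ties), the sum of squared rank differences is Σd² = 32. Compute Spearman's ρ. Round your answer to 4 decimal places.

ρ = 1 − 6Σd² / [n(n²−1)] = 1 − 6×32 / (7×48)
  = 1 − 192/336 = 1 − 0.57143 ≈ 0.4286

0.4286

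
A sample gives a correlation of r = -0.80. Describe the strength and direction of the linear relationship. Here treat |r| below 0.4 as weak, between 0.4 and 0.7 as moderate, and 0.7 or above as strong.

r = -0.80 < 0 so the relationship is negative.
|r| = 0.80, which falls in the strong range.

strong negative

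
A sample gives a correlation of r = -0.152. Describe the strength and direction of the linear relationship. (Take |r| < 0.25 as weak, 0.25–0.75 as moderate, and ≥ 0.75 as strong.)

r = -0.152 < 0 so the relationship is negative.
|r| = 0.152, which falls in the weak range.

weak negative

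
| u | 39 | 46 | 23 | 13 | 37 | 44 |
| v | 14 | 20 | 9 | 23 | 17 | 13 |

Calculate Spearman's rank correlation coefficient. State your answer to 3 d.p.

Rank u: 4, 6, 2, 1, 3, 5
Rank v: 3, 5, 1, 6, 4, 2
d = rank(u) − rank(v): 1, 1, 1, -5, -1, 3; Σd² = 38
ρ = 1 − 6Σd² / [n(n²−1)] = 1 − 6×38 / (6×35) = 1 − 228/210 ≈ -0.086

-0.086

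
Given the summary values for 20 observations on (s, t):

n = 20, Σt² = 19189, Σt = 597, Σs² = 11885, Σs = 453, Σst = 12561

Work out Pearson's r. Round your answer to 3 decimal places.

r = (nΣst − ΣsΣt) / √[(nΣs² − (Σs)²)(nΣt² − (Σt)²)]
Numerator: 20×12561 − 453×597 = -19221
Denominator: √[(237700 − 205209)(383780 − 356409)] = √[32491 × 27371] = 29821.3206
r = -19221 / 29821.3206 ≈ -0.645

-0.645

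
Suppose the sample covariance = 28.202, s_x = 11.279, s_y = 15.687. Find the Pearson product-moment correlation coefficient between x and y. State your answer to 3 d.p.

r = Cov(x,y) / (s_x · s_y) = 28.202 / (11.279 × 15.687)
  = 28.202 / 176.9337 ≈ 0.159

0.159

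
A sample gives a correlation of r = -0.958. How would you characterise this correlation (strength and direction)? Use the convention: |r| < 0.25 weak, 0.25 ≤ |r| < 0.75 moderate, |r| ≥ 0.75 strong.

r = -0.958 < 0 so the relationship is negative.
|r| = 0.958, which falls in the strong range.

strong negative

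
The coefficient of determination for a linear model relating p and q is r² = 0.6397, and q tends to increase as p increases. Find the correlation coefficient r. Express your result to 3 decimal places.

|r| = √0.6397 = 0.800
The association is positive, so r = 0.800.

0.800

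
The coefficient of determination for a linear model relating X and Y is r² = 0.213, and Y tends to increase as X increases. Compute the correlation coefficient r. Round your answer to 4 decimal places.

0.4615

|r| = √0.213 = 0.4615
The association is positive, so r = 0.4615.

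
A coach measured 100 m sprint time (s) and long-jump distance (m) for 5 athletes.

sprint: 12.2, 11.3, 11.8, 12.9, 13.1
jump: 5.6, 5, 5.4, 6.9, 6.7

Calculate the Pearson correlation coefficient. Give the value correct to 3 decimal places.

0.967

n = 5, Σx = 61.3, Σy = 29.6, Σx² = 753.79, Σy² = 178.02, Σxy = 365.32
nΣxy − ΣxΣy = 1826.6 − 1814.48 = 12.12
nΣx² − (Σx)² = 3768.95 − 3757.69 = 11.26; nΣy² − (Σy)² = 890.1 − 876.16 = 13.94
r = 12.12 / √(11.26 × 13.94) = 12.12 / 12.5285 ≈ 0.967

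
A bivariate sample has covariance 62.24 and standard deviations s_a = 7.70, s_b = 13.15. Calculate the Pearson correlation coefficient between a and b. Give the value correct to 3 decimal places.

0.615

r = Cov(a,b) / (s_a · s_b) = 62.24 / (7.70 × 13.15)
  = 62.24 / 101.2550 ≈ 0.615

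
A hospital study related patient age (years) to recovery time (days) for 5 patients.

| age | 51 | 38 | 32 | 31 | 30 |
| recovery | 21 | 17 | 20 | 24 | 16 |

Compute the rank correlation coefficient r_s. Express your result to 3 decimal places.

0.300

Rank age: 5, 4, 3, 2, 1
Rank recovery: 4, 2, 3, 5, 1
d = rank(age) − rank(recovery): 1, 2, 0, -3, 0; Σd² = 14
ρ = 1 − 6Σd² / [n(n²−1)] = 1 − 6×14 / (5×24) = 1 − 84/120 ≈ 0.300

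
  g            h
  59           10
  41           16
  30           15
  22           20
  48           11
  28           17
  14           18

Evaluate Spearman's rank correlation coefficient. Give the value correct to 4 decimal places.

-0.9286

Rank g: 7, 5, 4, 2, 6, 3, 1
Rank h: 1, 4, 3, 7, 2, 5, 6
d = rank(g) − rank(h): 6, 1, 1, -5, 4, -2, -5; Σd² = 108
ρ = 1 − 6Σd² / [n(n²−1)] = 1 − 6×108 / (7×48) = 1 − 648/336 ≈ -0.9286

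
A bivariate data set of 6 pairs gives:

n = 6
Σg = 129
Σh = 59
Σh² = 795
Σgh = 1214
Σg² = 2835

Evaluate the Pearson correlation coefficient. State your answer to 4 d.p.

r = (nΣgh − ΣgΣh) / √[(nΣg² − (Σg)²)(nΣh² − (Σh)²)]
Numerator: 6×1214 − 129×59 = -327
Denominator: √[(17010 − 16641)(4770 − 3481)] = √[369 × 1289] = 689.6673
r = -327 / 689.6673 ≈ -0.4741

-0.4741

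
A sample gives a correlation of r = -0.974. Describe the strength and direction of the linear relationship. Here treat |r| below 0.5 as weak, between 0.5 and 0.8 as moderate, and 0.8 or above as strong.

r = -0.974 < 0 so the relationship is negative.
|r| = 0.974, which falls in the strong range.

strong negative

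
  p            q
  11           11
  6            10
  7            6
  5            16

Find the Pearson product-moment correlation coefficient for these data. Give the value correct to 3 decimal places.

-0.270

n = 4, Σp = 29, Σq = 43, Σp² = 231, Σq² = 513, Σpq = 303
nΣpq − ΣpΣq = 1212 − 1247 = -35
nΣp² − (Σp)² = 924 − 841 = 83; nΣq² − (Σq)² = 2052 − 1849 = 203
r = -35 / √(83 × 203) = -35 / 129.8037 ≈ -0.270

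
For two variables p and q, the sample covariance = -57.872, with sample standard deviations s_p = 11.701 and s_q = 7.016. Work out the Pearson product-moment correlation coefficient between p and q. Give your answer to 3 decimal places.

r = Cov(p,q) / (s_p · s_q) = -57.872 / (11.701 × 7.016)
  = -57.872 / 82.0942 ≈ -0.705

-0.705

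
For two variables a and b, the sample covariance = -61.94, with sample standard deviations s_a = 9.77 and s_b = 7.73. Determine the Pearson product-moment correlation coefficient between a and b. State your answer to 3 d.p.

r = Cov(a,b) / (s_a · s_b) = -61.94 / (9.77 × 7.73)
  = -61.94 / 75.5221 ≈ -0.820

-0.820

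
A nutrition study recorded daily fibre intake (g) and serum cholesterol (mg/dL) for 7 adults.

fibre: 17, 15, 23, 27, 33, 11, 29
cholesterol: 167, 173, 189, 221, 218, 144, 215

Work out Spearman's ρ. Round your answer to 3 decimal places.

Rank fibre: 3, 2, 4, 5, 7, 1, 6
Rank cholesterol: 2, 3, 4, 7, 6, 1, 5
d = rank(fibre) − rank(cholesterol): 1, -1, 0, -2, 1, 0, 1; Σd² = 8
ρ = 1 − 6Σd² / [n(n²−1)] = 1 − 6×8 / (7×48) = 1 − 48/336 ≈ 0.857

0.857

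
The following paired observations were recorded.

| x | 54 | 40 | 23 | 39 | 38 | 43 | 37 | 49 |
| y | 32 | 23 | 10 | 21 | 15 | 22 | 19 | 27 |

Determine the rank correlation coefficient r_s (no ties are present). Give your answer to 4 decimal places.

Rank x: 8, 5, 1, 4, 3, 6, 2, 7
Rank y: 8, 6, 1, 4, 2, 5, 3, 7
d = rank(x) − rank(y): 0, -1, 0, 0, 1, 1, -1, 0; Σd² = 4
ρ = 1 − 6Σd² / [n(n²−1)] = 1 − 6×4 / (8×63) = 1 − 24/504 ≈ 0.9524

0.9524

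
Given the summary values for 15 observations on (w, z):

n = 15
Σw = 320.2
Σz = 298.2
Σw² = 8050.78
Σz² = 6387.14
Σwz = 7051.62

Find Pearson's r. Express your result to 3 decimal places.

0.919

r = (nΣwz − ΣwΣz) / √[(nΣw² − (Σw)²)(nΣz² − (Σz)²)]
Numerator: 15×7051.62 − 320.2×298.2 = 10290.66
Denominator: √[(120761.7 − 102528.04)(95807.1 − 88923.24)] = √[18233.66 × 6883.86] = 11203.4799
r = 10290.66 / 11203.4799 ≈ 0.919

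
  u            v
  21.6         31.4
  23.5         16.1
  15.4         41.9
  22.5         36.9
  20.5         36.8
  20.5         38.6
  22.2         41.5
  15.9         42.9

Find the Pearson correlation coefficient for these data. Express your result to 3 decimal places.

-0.626

n = 8, Σu = 162.1, Σv = 286.1, Σu² = 3348.37, Σv² = 10769.25, Σuv = 5681.21
nΣuv − ΣuΣv = 45449.68 − 46376.81 = -927.13
nΣu² − (Σu)² = 26786.96 − 26276.41 = 510.55; nΣv² − (Σv)² = 86154 − 81853.21 = 4300.79
r = -927.13 / √(510.55 × 4300.79) = -927.13 / 1481.8125 ≈ -0.626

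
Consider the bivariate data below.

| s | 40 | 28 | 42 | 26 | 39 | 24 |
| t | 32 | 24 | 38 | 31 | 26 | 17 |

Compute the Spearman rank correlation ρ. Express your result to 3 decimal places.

Rank s: 5, 3, 6, 2, 4, 1
Rank t: 5, 2, 6, 4, 3, 1
d = rank(s) − rank(t): 0, 1, 0, -2, 1, 0; Σd² = 6
ρ = 1 − 6Σd² / [n(n²−1)] = 1 − 6×6 / (6×35) = 1 − 36/210 ≈ 0.829

0.829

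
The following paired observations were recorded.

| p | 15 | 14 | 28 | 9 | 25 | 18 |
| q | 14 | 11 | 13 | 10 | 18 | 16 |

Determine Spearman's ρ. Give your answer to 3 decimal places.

0.657

Rank p: 3, 2, 6, 1, 5, 4
Rank q: 4, 2, 3, 1, 6, 5
d = rank(p) − rank(q): -1, 0, 3, 0, -1, -1; Σd² = 12
ρ = 1 − 6Σd² / [n(n²−1)] = 1 − 6×12 / (6×35) = 1 − 72/210 ≈ 0.657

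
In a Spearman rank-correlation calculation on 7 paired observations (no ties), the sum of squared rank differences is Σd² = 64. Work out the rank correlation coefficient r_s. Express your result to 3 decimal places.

ρ = 1 − 6Σd² / [n(n²−1)] = 1 − 6×64 / (7×48)
  = 1 − 384/336 = 1 − 1.1429 ≈ -0.143

-0.143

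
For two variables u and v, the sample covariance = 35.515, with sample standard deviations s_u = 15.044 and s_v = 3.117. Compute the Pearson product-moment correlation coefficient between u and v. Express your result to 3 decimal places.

r = Cov(u,v) / (s_u · s_v) = 35.515 / (15.044 × 3.117)
  = 35.515 / 46.8921 ≈ 0.757

0.757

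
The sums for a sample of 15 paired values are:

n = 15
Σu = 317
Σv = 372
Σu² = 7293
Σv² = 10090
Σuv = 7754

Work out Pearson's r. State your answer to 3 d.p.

r = (nΣuv − ΣuΣv) / √[(nΣu² − (Σu)²)(nΣv² − (Σv)²)]
Numerator: 15×7754 − 317×372 = -1614
Denominator: √[(109395 − 100489)(151350 − 138384)] = √[8906 × 12966] = 10745.9386
r = -1614 / 10745.9386 ≈ -0.150

-0.150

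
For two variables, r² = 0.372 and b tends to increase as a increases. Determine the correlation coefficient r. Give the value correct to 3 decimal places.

|r| = √0.372 = 0.610
The association is positive, so r = 0.610.

0.610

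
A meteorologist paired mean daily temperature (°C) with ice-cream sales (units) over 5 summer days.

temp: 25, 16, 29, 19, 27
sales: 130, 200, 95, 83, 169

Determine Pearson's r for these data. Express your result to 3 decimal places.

-0.334

n = 5, Σx = 116, Σy = 677, Σx² = 2812, Σy² = 101375, Σxy = 15345
nΣxy − ΣxΣy = 76725 − 78532 = -1807
nΣx² − (Σx)² = 14060 − 13456 = 604; nΣy² − (Σy)² = 506875 − 458329 = 48546
r = -1807 / √(604 × 48546) = -1807 / 5414.9593 ≈ -0.334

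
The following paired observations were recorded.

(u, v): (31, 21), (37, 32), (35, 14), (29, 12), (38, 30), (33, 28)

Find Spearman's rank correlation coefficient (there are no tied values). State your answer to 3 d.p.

0.771

Rank u: 2, 5, 4, 1, 6, 3
Rank v: 3, 6, 2, 1, 5, 4
d = rank(u) − rank(v): -1, -1, 2, 0, 1, -1; Σd² = 8
ρ = 1 − 6Σd² / [n(n²−1)] = 1 − 6×8 / (6×35) = 1 − 48/210 ≈ 0.771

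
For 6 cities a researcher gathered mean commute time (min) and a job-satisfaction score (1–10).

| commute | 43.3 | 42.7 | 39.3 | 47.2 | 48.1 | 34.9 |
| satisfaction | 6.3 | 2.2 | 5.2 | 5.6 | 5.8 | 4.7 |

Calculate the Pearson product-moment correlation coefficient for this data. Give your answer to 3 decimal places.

0.262

n = 6, Σx = 255.5, Σy = 29.8, Σx² = 11002.13, Σy² = 158.66, Σxy = 1278.42
nΣxy − ΣxΣy = 7670.52 − 7613.9 = 56.62
nΣx² − (Σx)² = 66012.78 − 65280.25 = 732.53; nΣy² − (Σy)² = 951.96 − 888.04 = 63.92
r = 56.62 / √(732.53 × 63.92) = 56.62 / 216.3870 ≈ 0.262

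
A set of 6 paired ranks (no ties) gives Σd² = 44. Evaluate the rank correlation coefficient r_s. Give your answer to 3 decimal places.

-0.257

ρ = 1 − 6Σd² / [n(n²−1)] = 1 − 6×44 / (6×35)
  = 1 − 264/210 = 1 − 1.2571 ≈ -0.257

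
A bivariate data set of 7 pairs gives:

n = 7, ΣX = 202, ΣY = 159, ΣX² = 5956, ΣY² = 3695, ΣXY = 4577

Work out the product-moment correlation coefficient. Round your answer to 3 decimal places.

r = (nΣXY − ΣXΣY) / √[(nΣX² − (ΣX)²)(nΣY² − (ΣY)²)]
Numerator: 7×4577 − 202×159 = -79
Denominator: √[(41692 − 40804)(25865 − 25281)] = √[888 × 584] = 720.1333
r = -79 / 720.1333 ≈ -0.110

-0.110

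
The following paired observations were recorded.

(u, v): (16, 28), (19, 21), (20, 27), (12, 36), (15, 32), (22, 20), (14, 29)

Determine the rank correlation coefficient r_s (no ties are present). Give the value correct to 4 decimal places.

Rank u: 4, 5, 6, 1, 3, 7, 2
Rank v: 4, 2, 3, 7, 6, 1, 5
d = rank(u) − rank(v): 0, 3, 3, -6, -3, 6, -3; Σd² = 108
ρ = 1 − 6Σd² / [n(n²−1)] = 1 − 6×108 / (7×48) = 1 − 648/336 ≈ -0.9286

-0.9286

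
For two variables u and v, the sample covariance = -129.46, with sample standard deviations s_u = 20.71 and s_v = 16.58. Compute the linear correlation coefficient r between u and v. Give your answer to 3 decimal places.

-0.377

r = Cov(u,v) / (s_u · s_v) = -129.46 / (20.71 × 16.58)
  = -129.46 / 343.3718 ≈ -0.377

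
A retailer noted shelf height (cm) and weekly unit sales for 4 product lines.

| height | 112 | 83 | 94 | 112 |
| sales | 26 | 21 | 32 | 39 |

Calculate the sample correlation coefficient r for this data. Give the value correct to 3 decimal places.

n = 4, Σx = 401, Σy = 118, Σx² = 40813, Σy² = 3662, Σxy = 12031
nΣxy − ΣxΣy = 48124 − 47318 = 806
nΣx² − (Σx)² = 163252 − 160801 = 2451; nΣy² − (Σy)² = 14648 − 13924 = 724
r = 806 / √(2451 × 724) = 806 / 1332.1126 ≈ 0.605

0.605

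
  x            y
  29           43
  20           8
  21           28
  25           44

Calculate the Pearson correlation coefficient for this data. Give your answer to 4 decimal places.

n = 4, Σx = 95, Σy = 123, Σx² = 2307, Σy² = 4633, Σxy = 3095
nΣxy − ΣxΣy = 12380 − 11685 = 695
nΣx² − (Σx)² = 9228 − 9025 = 203; nΣy² − (Σy)² = 18532 − 15129 = 3403
r = 695 / √(203 × 3403) = 695 / 831.1492 ≈ 0.8362

0.8362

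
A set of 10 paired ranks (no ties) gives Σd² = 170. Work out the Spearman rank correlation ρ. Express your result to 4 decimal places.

-0.0303

ρ = 1 − 6Σd² / [n(n²−1)] = 1 − 6×170 / (10×99)
  = 1 − 1020/990 = 1 − 1.03030 ≈ -0.0303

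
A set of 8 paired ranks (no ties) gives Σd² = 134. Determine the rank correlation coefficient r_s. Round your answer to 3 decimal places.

ρ = 1 − 6Σd² / [n(n²−1)] = 1 − 6×134 / (8×63)
  = 1 − 804/504 = 1 − 1.5952 ≈ -0.595

-0.595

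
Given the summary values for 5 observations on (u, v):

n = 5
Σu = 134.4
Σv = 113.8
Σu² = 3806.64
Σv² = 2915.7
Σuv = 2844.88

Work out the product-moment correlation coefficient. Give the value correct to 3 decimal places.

r = (nΣuv − ΣuΣv) / √[(nΣu² − (Σu)²)(nΣv² − (Σv)²)]
Numerator: 5×2844.88 − 134.4×113.8 = -1070.32
Denominator: √[(19033.2 − 18063.36)(14578.5 − 12950.44)] = √[969.84 × 1628.06] = 1256.5658
r = -1070.32 / 1256.5658 ≈ -0.852

-0.852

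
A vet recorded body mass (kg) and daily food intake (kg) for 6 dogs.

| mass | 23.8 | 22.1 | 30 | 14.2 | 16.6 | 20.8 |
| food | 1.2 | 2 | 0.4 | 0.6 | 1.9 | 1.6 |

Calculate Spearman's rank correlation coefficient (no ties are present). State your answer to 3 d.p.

-0.257

Rank mass: 5, 4, 6, 1, 2, 3
Rank food: 3, 6, 1, 2, 5, 4
d = rank(mass) − rank(food): 2, -2, 5, -1, -3, -1; Σd² = 44
ρ = 1 − 6Σd² / [n(n²−1)] = 1 − 6×44 / (6×35) = 1 − 264/210 ≈ -0.257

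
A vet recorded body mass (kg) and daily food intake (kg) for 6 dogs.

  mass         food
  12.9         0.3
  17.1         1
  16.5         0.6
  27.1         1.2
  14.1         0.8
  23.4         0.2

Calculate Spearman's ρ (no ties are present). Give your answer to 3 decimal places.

0.371

Rank mass: 1, 4, 3, 6, 2, 5
Rank food: 2, 5, 3, 6, 4, 1
d = rank(mass) − rank(food): -1, -1, 0, 0, -2, 4; Σd² = 22
ρ = 1 − 6Σd² / [n(n²−1)] = 1 − 6×22 / (6×35) = 1 − 132/210 ≈ 0.371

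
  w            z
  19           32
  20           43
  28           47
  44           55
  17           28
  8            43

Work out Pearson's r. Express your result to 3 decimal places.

n = 6, Σw = 136, Σz = 248, Σw² = 3834, Σz² = 10740, Σwz = 6024
nΣwz − ΣwΣz = 36144 − 33728 = 2416
nΣw² − (Σw)² = 23004 − 18496 = 4508; nΣz² − (Σz)² = 64440 − 61504 = 2936
r = 2416 / √(4508 × 2936) = 2416 / 3638.0610 ≈ 0.664

0.664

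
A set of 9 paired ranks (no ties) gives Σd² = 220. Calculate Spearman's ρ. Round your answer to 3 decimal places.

ρ = 1 − 6Σd² / [n(n²−1)] = 1 − 6×220 / (9×80)
  = 1 − 1320/720 = 1 − 1.8333 ≈ -0.833

-0.833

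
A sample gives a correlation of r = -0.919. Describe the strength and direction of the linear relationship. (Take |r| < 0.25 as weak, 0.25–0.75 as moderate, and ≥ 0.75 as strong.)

r = -0.919 < 0 so the relationship is negative.
|r| = 0.919, which falls in the strong range.

strong negative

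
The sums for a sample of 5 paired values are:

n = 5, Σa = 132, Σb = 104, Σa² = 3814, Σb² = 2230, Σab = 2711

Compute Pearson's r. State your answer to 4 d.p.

r = (nΣab − ΣaΣb) / √[(nΣa² − (Σa)²)(nΣb² − (Σb)²)]
Numerator: 5×2711 − 132×104 = -173
Denominator: √[(19070 − 17424)(11150 − 10816)] = √[1646 × 334] = 741.4607
r = -173 / 741.4607 ≈ -0.2333

-0.2333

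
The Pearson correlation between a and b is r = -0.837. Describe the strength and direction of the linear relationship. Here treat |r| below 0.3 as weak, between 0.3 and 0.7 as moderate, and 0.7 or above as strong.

r = -0.837 < 0 so the relationship is negative.
|r| = 0.837, which falls in the strong range.

strong negative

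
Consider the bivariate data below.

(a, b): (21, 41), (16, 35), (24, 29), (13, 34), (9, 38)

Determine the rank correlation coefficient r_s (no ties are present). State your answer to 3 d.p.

Rank a: 4, 3, 5, 2, 1
Rank b: 5, 3, 1, 2, 4
d = rank(a) − rank(b): -1, 0, 4, 0, -3; Σd² = 26
ρ = 1 − 6Σd² / [n(n²−1)] = 1 − 6×26 / (5×24) = 1 − 156/120 ≈ -0.300

-0.300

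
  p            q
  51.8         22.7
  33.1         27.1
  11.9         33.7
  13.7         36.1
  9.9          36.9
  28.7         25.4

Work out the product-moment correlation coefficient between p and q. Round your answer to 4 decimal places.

-0.9348

n = 6, Σp = 149.1, Σq = 181.9, Σp² = 5029.85, Σq² = 5695.37, Σpq = 4062.76
nΣpq − ΣpΣq = 24376.56 − 27121.29 = -2744.73
nΣp² − (Σp)² = 30179.1 − 22230.81 = 7948.29; nΣq² − (Σq)² = 34172.22 − 33087.61 = 1084.61
r = -2744.73 / √(7948.29 × 1084.61) = -2744.73 / 2936.1190 ≈ -0.9348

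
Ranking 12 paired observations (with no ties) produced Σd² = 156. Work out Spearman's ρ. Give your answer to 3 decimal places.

ρ = 1 − 6Σd² / [n(n²−1)] = 1 − 6×156 / (12×143)
  = 1 − 936/1716 = 1 − 0.5455 ≈ 0.455

0.455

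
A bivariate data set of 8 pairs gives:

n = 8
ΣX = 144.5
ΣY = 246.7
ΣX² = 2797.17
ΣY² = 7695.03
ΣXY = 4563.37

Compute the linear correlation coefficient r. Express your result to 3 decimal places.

0.839

r = (nΣXY − ΣXΣY) / √[(nΣX² − (ΣX)²)(nΣY² − (ΣY)²)]
Numerator: 8×4563.37 − 144.5×246.7 = 858.81
Denominator: √[(22377.36 − 20880.25)(61560.24 − 60860.89)] = √[1497.11 × 699.35] = 1023.2321
r = 858.81 / 1023.2321 ≈ 0.839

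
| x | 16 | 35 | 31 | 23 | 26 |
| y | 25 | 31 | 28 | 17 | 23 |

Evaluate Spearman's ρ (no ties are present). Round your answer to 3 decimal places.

Rank x: 1, 5, 4, 2, 3
Rank y: 3, 5, 4, 1, 2
d = rank(x) − rank(y): -2, 0, 0, 1, 1; Σd² = 6
ρ = 1 − 6Σd² / [n(n²−1)] = 1 − 6×6 / (5×24) = 1 − 36/120 ≈ 0.700

0.700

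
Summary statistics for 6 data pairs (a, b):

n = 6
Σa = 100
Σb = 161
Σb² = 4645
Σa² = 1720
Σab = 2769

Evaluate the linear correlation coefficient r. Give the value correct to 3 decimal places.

0.651

r = (nΣab − ΣaΣb) / √[(nΣa² − (Σa)²)(nΣb² − (Σb)²)]
Numerator: 6×2769 − 100×161 = 514
Denominator: √[(10320 − 10000)(27870 − 25921)] = √[320 × 1949] = 789.7341
r = 514 / 789.7341 ≈ 0.651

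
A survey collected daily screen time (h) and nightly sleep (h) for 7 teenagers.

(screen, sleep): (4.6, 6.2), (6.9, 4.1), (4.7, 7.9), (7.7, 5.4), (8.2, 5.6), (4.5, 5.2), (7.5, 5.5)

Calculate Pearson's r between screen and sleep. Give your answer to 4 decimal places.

-0.4647

n = 7, Σx = 44.1, Σy = 39.9, Σx² = 293.89, Σy² = 235.47, Σxy = 246.09
nΣxy − ΣxΣy = 1722.63 − 1759.59 = -36.96
nΣx² − (Σx)² = 2057.23 − 1944.81 = 112.42; nΣy² − (Σy)² = 1648.29 − 1592.01 = 56.28
r = -36.96 / √(112.42 × 56.28) = -36.96 / 79.5424 ≈ -0.4647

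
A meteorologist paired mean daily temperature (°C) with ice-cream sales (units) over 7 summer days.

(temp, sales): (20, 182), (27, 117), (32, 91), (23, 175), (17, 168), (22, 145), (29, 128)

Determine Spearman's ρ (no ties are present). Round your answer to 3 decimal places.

-0.786

Rank temp: 2, 5, 7, 4, 1, 3, 6
Rank sales: 7, 2, 1, 6, 5, 4, 3
d = rank(temp) − rank(sales): -5, 3, 6, -2, -4, -1, 3; Σd² = 100
ρ = 1 − 6Σd² / [n(n²−1)] = 1 − 6×100 / (7×48) = 1 − 600/336 ≈ -0.786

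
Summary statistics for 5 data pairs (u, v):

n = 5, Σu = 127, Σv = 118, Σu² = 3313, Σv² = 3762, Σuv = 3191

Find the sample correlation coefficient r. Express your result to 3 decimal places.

0.664

r = (nΣuv − ΣuΣv) / √[(nΣu² − (Σu)²)(nΣv² − (Σv)²)]
Numerator: 5×3191 − 127×118 = 969
Denominator: √[(16565 − 16129)(18810 − 13924)] = √[436 × 4886] = 1459.5534
r = 969 / 1459.5534 ≈ 0.664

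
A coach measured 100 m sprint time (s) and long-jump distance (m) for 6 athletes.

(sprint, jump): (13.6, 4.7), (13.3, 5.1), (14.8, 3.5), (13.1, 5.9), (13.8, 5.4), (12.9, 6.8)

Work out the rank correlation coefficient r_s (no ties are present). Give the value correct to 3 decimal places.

-0.829

Rank sprint: 4, 3, 6, 2, 5, 1
Rank jump: 2, 3, 1, 5, 4, 6
d = rank(sprint) − rank(jump): 2, 0, 5, -3, 1, -5; Σd² = 64
ρ = 1 − 6Σd² / [n(n²−1)] = 1 − 6×64 / (6×35) = 1 − 384/210 ≈ -0.829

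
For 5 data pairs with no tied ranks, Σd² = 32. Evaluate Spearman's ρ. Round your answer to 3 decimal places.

ρ = 1 − 6Σd² / [n(n²−1)] = 1 − 6×32 / (5×24)
  = 1 − 192/120 = 1 − 1.6000 ≈ -0.600

-0.600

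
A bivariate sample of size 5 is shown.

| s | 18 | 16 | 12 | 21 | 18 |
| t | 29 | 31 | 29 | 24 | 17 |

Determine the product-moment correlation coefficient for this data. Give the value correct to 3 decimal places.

-0.453

n = 5, Σs = 85, Σt = 130, Σs² = 1489, Σt² = 3508, Σst = 2176
nΣst − ΣsΣt = 10880 − 11050 = -170
nΣs² − (Σs)² = 7445 − 7225 = 220; nΣt² − (Σt)² = 17540 − 16900 = 640
r = -170 / √(220 × 640) = -170 / 375.2333 ≈ -0.453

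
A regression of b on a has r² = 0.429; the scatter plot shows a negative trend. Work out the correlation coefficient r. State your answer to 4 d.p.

-0.6550

|r| = √0.429 = 0.6550
The association is negative, so r = −0.6550.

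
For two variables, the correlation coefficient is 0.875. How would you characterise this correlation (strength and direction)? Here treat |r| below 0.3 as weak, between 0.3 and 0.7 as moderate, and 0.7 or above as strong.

r = 0.875 > 0 so the relationship is positive.
|r| = 0.875, which falls in the strong range.

strong positive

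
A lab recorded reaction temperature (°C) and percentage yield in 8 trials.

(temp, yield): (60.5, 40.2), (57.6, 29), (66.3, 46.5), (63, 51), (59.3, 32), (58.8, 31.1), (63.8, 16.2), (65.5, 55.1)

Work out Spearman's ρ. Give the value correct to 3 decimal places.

0.548

Rank temp: 4, 1, 8, 5, 3, 2, 6, 7
Rank yield: 5, 2, 6, 7, 4, 3, 1, 8
d = rank(temp) − rank(yield): -1, -1, 2, -2, -1, -1, 5, -1; Σd² = 38
ρ = 1 − 6Σd² / [n(n²−1)] = 1 − 6×38 / (8×63) = 1 − 228/504 ≈ 0.548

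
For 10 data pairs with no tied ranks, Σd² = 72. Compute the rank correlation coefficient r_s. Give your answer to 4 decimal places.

ρ = 1 − 6Σd² / [n(n²−1)] = 1 − 6×72 / (10×99)
  = 1 − 432/990 = 1 − 0.43636 ≈ 0.5636

0.5636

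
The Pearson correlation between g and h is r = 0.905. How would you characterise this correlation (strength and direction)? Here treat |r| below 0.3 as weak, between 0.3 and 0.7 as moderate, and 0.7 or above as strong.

strong positive

r = 0.905 > 0 so the relationship is positive.
|r| = 0.905, which falls in the strong range.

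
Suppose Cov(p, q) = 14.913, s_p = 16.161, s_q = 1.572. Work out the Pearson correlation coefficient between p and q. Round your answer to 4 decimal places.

0.5870

r = Cov(p,q) / (s_p · s_q) = 14.913 / (16.161 × 1.572)
  = 14.913 / 25.4051 ≈ 0.5870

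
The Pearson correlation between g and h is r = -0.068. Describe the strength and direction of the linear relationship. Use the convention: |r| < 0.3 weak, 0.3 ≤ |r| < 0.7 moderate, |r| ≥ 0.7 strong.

r = -0.068 < 0 so the relationship is negative.
|r| = 0.068, which falls in the weak range.

weak negative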